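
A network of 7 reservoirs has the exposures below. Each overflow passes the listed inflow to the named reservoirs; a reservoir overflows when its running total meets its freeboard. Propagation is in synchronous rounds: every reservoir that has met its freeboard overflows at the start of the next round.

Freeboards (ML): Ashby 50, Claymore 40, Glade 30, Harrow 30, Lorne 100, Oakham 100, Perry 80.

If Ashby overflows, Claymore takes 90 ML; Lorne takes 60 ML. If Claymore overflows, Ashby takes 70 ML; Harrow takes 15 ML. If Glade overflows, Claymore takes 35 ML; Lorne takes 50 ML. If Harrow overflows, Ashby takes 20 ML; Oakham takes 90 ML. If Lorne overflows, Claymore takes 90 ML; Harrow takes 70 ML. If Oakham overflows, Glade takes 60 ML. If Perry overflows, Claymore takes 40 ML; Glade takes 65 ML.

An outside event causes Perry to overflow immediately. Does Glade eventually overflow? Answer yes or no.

Round 1 — Perry overflows (initial).
  Claymore: +40 → 40 ≥ 40
  Glade: +65 → 65 ≥ 30
Round 2 — Claymore, Glade overflow.
  Ashby: +70 → 70 ≥ 50
  Harrow: +15 → 15 < 30
  Lorne: +50 → 50 < 100
Round 3 — Ashby overflows.
  Lorne: +60 → 110 ≥ 100
Round 4 — Lorne overflows.
  Harrow: +70 → 85 ≥ 30
Round 5 — Harrow overflows.
  Oakham: +90 → 90 < 100
No further overflows.

yes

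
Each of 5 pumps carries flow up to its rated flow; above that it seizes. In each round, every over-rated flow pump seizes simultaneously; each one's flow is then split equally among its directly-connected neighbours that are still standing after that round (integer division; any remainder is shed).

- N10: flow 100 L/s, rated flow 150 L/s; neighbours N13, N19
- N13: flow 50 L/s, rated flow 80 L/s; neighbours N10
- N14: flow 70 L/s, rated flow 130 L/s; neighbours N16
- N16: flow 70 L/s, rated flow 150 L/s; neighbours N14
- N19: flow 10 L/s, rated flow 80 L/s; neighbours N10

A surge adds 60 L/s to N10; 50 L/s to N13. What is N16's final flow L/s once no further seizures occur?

Round 1 — N10 at 160 > 150; N13 at 100 > 80. N10, N13 seize.
  N10 sheds 160 L/s to N19: 160 each.
    N19: 10+160 = 170 > 80
  N13 sheds 100 L/s: no online neighbours, lost.
Round 2 — N19 seizes.
  N19 sheds 170 L/s: no online neighbours, lost.
No further seizures.

70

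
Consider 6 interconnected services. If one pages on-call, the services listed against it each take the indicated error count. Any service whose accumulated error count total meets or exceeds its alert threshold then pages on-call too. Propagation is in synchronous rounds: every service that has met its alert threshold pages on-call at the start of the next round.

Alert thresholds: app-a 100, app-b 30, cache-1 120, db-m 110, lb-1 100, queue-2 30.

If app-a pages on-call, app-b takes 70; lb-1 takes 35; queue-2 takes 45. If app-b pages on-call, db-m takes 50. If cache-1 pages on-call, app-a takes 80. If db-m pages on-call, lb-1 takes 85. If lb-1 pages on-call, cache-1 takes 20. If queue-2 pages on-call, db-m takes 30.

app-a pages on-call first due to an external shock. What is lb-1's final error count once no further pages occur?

Round 1 — app-a pages on-call (initial).
  app-b: +70 → 70 ≥ 30
  lb-1: +35 → 35 < 100
  queue-2: +45 → 45 ≥ 30
Round 2 — app-b, queue-2 page on-call.
  db-m: +50+30 → 80 < 110
No further pages.

35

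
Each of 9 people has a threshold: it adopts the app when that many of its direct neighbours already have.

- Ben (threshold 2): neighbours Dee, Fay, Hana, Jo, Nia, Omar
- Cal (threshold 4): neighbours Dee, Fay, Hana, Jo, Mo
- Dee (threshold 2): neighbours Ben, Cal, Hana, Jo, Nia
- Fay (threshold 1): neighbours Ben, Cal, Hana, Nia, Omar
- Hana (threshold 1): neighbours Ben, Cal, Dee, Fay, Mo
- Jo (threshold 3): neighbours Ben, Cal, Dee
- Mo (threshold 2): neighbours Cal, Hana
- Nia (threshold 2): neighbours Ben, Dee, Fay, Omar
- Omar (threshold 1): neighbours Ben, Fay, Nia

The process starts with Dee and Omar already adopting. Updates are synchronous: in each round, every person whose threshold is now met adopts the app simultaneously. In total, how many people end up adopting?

Round 1 — Dee, Omar adopt the app (initial).
Round 2 — checking thresholds:
  Ben: 2 of 6 neighbours ≥ 2, adopts the app.
  Cal: 1 of 5 neighbours < 4, not yet.
  Fay: 1 of 5 neighbours ≥ 1, adopts the app.
  Hana: 1 of 5 neighbours ≥ 1, adopts the app.
  Jo: 1 of 3 neighbours < 3, not yet.
  Nia: 2 of 4 neighbours ≥ 2, adopts the app.
Round 3 — no new adoptions; cascade stops.

6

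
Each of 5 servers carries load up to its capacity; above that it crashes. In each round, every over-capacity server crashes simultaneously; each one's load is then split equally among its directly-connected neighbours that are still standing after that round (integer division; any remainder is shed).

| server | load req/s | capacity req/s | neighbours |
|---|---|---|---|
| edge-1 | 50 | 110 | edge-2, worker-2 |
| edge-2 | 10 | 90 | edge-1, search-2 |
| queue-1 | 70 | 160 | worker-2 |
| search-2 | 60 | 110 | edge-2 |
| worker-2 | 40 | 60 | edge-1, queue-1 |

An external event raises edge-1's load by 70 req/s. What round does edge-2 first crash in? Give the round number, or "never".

Round 1 — edge-1 at 120 > 110. edge-1 crashes.
  edge-1 sheds 120 req/s to edge-2, worker-2: 60 each.
    edge-2: 10+60 = 70 ≤ 90
    worker-2: 40+60 = 100 > 60
Round 2 — worker-2 crashes.
  worker-2 sheds 100 req/s to queue-1: 100 each.
    queue-1: 70+100 = 170 > 160
Round 3 — queue-1 crashes.
  queue-1 sheds 170 req/s: no online neighbours, lost.
No further crashes.

never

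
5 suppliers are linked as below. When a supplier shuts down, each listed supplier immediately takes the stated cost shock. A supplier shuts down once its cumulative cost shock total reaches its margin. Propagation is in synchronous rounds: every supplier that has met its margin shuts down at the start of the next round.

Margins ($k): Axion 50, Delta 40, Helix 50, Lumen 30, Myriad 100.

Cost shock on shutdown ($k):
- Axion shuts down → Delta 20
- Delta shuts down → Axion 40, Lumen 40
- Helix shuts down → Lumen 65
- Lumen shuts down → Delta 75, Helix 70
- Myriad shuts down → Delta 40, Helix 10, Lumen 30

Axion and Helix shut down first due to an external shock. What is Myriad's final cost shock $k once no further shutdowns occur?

0

Round 1 — Axion, Helix shut down (initial).
  Delta: +20 → 20 < 40
  Lumen: +65 → 65 ≥ 30
Round 2 — Lumen shuts down.
  Delta: +75 → 95 ≥ 40
Round 3 — Delta shuts down.
No further shutdowns.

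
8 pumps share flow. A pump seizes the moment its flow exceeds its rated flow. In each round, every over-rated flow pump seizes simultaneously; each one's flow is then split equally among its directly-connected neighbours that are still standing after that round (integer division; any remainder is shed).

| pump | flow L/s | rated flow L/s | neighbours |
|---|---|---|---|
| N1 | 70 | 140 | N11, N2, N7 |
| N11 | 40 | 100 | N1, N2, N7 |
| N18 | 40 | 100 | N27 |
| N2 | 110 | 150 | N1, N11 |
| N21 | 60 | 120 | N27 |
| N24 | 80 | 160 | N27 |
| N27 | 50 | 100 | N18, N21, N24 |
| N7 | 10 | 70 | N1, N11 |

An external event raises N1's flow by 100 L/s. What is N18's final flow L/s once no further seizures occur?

40

Round 1 — N1 at 170 > 140. N1 seizes.
  N1 sheds 170 L/s to N11, N2, N7: 56 each (2 lost).
    N11: 40+56 = 96 ≤ 100
    N2: 110+56 = 166 > 150
    N7: 10+56 = 66 ≤ 70
Round 2 — N2 seizes.
  N2 sheds 166 L/s to N11: 166 each.
    N11: 96+166 = 262 > 100
Round 3 — N11 seizes.
  N11 sheds 262 L/s to N7: 262 each.
    N7: 66+262 = 328 > 70
Round 4 — N7 seizes.
  N7 sheds 328 L/s: no online neighbours, lost.
No further seizures.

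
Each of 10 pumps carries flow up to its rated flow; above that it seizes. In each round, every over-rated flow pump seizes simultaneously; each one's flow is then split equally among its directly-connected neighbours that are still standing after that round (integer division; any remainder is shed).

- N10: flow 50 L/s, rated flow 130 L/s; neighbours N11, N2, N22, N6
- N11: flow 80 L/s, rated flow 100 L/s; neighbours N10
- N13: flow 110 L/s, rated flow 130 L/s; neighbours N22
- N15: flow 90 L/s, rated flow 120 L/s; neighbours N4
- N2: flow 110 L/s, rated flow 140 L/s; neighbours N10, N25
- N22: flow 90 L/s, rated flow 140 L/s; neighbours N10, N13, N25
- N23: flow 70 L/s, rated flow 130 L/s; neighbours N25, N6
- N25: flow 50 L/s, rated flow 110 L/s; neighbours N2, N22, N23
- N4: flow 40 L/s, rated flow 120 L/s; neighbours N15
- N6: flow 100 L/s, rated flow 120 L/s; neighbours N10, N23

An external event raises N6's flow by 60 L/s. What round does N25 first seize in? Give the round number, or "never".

3

Round 1 — N6 at 160 > 120. N6 seizes.
  N6 sheds 160 L/s to N10, N23: 80 each.
    N10: 50+80 = 130 ≤ 130
    N23: 70+80 = 150 > 130
Round 2 — N23 seizes.
  N23 sheds 150 L/s to N25: 150 each.
    N25: 50+150 = 200 > 110
Round 3 — N25 seizes.
  N25 sheds 200 L/s to N2, N22: 100 each.
    N2: 110+100 = 210 > 140
    N22: 90+100 = 190 > 140
Round 4 — N2, N22 seize.
  N2 sheds 210 L/s to N10: 210 each.
    N10: 130+210 = 340 > 130
  N22 sheds 190 L/s to N10, N13: 95 each.
    N10: 340+95 = 435 > 130
    N13: 110+95 = 205 > 130
Round 5 — N10, N13 seize.
  N10 sheds 435 L/s to N11: 435 each.
    N11: 80+435 = 515 > 100
  N13 sheds 205 L/s: no online neighbours, lost.
Round 6 — N11 seizes.
  N11 sheds 515 L/s: no online neighbours, lost.
No further seizures.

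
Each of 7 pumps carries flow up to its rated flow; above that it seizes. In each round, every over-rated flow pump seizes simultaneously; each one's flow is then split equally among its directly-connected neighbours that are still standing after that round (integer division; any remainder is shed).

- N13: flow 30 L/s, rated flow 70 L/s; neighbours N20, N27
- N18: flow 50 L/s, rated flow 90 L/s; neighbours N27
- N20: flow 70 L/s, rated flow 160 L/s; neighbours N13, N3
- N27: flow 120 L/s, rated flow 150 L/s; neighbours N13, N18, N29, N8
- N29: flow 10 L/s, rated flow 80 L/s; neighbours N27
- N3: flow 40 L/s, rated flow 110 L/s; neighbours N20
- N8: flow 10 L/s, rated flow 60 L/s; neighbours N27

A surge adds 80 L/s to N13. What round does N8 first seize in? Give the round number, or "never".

3

Round 1 — N13 at 110 > 70. N13 seizes.
  N13 sheds 110 L/s to N20, N27: 55 each.
    N20: 70+55 = 125 ≤ 160
    N27: 120+55 = 175 > 150
Round 2 — N27 seizes.
  N27 sheds 175 L/s to N18, N29, N8: 58 each (1 lost).
    N18: 50+58 = 108 > 90
    N29: 10+58 = 68 ≤ 80
    N8: 10+58 = 68 > 60
Round 3 — N18, N8 seize.
  N18 sheds 108 L/s: no online neighbours, lost.
  N8 sheds 68 L/s: no online neighbours, lost.
No further seizures.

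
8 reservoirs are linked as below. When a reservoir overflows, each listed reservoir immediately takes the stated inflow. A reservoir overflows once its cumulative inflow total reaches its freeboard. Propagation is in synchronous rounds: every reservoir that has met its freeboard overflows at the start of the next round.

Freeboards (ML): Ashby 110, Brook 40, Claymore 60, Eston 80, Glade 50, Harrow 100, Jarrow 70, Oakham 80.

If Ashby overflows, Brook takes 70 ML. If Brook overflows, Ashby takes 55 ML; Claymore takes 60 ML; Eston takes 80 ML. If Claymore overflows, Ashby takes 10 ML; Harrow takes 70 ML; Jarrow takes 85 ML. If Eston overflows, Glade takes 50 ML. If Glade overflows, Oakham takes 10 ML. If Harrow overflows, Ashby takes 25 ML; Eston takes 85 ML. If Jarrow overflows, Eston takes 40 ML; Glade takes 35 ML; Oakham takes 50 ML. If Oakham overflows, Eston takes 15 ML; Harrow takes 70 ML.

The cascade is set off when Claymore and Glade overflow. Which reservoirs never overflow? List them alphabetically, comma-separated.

Round 1 — Claymore, Glade overflow (initial).
  Ashby: +10 → 10 < 110
  Harrow: +70 → 70 < 100
  Jarrow: +85 → 85 ≥ 70
  Oakham: +10 → 10 < 80
Round 2 — Jarrow overflows.
  Eston: +40 → 40 < 80
  Oakham: +50 → 60 < 80
No further overflows.

Ashby, Brook, Eston, Harrow, Oakham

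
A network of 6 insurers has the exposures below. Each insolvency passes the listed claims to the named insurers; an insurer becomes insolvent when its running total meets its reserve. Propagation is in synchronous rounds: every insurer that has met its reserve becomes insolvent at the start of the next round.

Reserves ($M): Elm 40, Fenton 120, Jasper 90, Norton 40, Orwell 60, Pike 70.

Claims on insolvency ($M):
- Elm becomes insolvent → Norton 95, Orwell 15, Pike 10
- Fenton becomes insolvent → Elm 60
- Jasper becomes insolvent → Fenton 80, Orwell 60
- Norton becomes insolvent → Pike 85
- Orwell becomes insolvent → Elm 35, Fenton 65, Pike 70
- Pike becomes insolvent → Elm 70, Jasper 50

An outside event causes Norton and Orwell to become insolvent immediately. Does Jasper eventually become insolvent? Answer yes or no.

no

Round 1 — Norton, Orwell become insolvent (initial).
  Elm: +35 → 35 < 40
  Fenton: +65 → 65 < 120
  Pike: +85+70 → 155 ≥ 70
Round 2 — Pike becomes insolvent.
  Elm: +70 → 105 ≥ 40
  Jasper: +50 → 50 < 90
Round 3 — Elm becomes insolvent.
No further insolvencies.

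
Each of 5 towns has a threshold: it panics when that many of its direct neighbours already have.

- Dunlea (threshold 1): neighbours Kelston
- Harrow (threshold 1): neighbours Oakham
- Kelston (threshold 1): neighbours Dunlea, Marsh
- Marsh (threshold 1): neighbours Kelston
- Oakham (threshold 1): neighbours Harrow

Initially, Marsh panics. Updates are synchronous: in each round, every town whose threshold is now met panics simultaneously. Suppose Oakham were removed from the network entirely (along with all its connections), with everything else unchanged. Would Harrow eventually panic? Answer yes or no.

With Oakham removed:
Round 1 — Marsh panics (initial).
Round 2 — checking thresholds:
  Kelston: 1 of 2 neighbours ≥ 1, panics.
Round 3 — checking thresholds:
  Dunlea: 1 of 1 neighbours ≥ 1, panics.
Round 4 — no new panics; cascade stops.

no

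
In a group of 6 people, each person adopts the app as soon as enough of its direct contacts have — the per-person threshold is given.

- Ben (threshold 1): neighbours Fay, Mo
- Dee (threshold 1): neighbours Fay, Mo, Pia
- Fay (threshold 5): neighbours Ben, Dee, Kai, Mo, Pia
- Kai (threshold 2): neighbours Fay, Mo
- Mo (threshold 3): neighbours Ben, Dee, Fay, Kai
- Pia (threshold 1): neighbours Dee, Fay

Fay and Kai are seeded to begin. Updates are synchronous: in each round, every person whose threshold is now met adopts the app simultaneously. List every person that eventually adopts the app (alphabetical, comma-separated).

Ben, Dee, Fay, Kai, Mo, Pia

Round 1 — Fay, Kai adopt the app (initial).
Round 2 — checking thresholds:
  Ben: 1 of 2 neighbours ≥ 1, adopts the app.
  Dee: 1 of 3 neighbours ≥ 1, adopts the app.
  Mo: 2 of 4 neighbours < 3, not yet.
  Pia: 1 of 2 neighbours ≥ 1, adopts the app.
Round 3 — checking thresholds:
  Mo: 4 of 4 neighbours ≥ 3, adopts the app.
Round 4 — no new adoptions; cascade stops.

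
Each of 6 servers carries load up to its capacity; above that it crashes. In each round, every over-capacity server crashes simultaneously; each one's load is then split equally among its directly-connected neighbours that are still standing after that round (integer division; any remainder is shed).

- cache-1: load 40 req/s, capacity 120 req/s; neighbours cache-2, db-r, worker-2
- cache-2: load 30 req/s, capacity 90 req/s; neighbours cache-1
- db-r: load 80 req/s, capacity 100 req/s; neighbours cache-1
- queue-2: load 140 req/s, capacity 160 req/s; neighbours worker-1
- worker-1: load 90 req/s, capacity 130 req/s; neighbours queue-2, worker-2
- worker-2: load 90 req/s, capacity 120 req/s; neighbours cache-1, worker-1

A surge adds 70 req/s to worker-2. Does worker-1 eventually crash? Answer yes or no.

yes

Round 1 — worker-2 at 160 > 120. worker-2 crashes.
  worker-2 sheds 160 req/s to cache-1, worker-1: 80 each.
    cache-1: 40+80 = 120 ≤ 120
    worker-1: 90+80 = 170 > 130
Round 2 — worker-1 crashes.
  worker-1 sheds 170 req/s to queue-2: 170 each.
    queue-2: 140+170 = 310 > 160
Round 3 — queue-2 crashes.
  queue-2 sheds 310 req/s: no online neighbours, lost.
No further crashes.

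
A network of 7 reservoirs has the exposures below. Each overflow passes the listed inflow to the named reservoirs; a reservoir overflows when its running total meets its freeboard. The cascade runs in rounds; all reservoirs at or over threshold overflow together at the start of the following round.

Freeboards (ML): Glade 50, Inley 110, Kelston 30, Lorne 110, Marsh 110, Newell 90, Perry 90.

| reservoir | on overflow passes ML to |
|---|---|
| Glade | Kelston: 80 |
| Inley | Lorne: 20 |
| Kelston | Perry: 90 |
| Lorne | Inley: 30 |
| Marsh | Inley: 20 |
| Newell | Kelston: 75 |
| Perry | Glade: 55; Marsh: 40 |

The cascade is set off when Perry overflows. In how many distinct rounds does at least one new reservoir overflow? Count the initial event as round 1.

3

Round 1 — Perry overflows (initial).
  Glade: +55 → 55 ≥ 50
  Marsh: +40 → 40 < 110
Round 2 — Glade overflows.
  Kelston: +80 → 80 ≥ 30
Round 3 — Kelston overflows.
No further overflows.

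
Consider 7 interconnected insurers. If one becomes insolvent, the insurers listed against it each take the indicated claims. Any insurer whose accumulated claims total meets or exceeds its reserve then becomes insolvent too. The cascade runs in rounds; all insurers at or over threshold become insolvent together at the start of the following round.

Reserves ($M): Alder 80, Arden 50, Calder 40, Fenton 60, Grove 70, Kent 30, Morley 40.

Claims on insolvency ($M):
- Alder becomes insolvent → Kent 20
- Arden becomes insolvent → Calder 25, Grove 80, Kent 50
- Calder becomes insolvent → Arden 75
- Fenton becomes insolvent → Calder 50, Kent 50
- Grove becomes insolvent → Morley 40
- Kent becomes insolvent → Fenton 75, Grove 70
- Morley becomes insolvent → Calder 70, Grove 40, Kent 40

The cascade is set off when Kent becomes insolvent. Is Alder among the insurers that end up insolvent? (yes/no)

Round 1 — Kent becomes insolvent (initial).
  Fenton: +75 → 75 ≥ 60
  Grove: +70 → 70 ≥ 70
Round 2 — Fenton, Grove become insolvent.
  Calder: +50 → 50 ≥ 40
  Morley: +40 → 40 ≥ 40
Round 3 — Calder, Morley become insolvent.
  Arden: +75 → 75 ≥ 50
Round 4 — Arden becomes insolvent.
No further insolvencies.

no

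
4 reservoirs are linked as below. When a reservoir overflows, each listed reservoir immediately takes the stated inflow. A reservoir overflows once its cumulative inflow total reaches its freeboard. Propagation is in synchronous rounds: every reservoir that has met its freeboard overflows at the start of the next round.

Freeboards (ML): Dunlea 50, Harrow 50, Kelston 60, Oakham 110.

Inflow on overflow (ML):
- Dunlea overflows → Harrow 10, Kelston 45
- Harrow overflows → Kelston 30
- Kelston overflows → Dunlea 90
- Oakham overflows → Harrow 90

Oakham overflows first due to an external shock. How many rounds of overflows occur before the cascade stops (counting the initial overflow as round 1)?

Round 1 — Oakham overflows (initial).
  Harrow: +90 → 90 ≥ 50
Round 2 — Harrow overflows.
  Kelston: +30 → 30 < 60
No further overflows.

2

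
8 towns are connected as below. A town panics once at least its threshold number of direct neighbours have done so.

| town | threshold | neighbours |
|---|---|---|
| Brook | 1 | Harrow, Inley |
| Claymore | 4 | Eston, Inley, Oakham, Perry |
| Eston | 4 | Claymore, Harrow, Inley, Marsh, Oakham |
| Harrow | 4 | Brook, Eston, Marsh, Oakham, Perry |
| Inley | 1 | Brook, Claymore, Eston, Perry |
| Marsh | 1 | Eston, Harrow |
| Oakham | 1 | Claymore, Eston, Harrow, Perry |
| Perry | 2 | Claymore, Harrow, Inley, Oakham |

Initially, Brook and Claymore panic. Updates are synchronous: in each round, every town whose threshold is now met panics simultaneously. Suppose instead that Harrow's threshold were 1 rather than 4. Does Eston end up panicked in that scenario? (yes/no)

yes

With Harrow's threshold at 1:
Round 1 — Brook, Claymore panic (initial).
Round 2 — checking thresholds:
  Eston: 1 of 5 neighbours < 4, below threshold.
  Harrow: 1 of 5 neighbours ≥ 1, panics.
  Inley: 2 of 4 neighbours ≥ 1, panics.
  Oakham: 1 of 4 neighbours ≥ 1, panics.
  Perry: 1 of 4 neighbours < 2, below threshold.
Round 3 — checking thresholds:
  Eston: 4 of 5 neighbours ≥ 4, panics.
  Marsh: 1 of 2 neighbours ≥ 1, panics.
  Perry: 4 of 4 neighbours ≥ 2, panics.
Round 4 — no new panics; cascade stops.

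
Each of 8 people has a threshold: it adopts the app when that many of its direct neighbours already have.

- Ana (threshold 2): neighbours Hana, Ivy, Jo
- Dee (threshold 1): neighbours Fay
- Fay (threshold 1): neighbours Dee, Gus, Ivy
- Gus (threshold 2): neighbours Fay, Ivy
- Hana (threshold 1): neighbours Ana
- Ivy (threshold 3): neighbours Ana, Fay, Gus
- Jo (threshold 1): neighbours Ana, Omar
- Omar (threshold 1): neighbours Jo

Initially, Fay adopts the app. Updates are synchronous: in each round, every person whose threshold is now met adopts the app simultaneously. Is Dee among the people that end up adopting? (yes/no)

yes

Round 1 — Fay adopts the app (initial).
Round 2 — checking thresholds:
  Dee: 1 of 1 neighbours ≥ 1, adopts the app.
  Gus: 1 of 2 neighbours < 2, holds.
  Ivy: 1 of 3 neighbours < 3, holds.
Round 3 — no new adoptions; cascade stops.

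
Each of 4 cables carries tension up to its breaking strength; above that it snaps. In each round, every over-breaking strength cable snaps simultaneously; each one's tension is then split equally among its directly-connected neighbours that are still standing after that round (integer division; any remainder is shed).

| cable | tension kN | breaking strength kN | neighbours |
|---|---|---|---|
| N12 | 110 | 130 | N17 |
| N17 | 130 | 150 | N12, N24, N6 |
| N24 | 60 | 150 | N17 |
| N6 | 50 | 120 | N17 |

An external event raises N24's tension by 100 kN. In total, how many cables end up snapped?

4

Round 1 — N24 at 160 > 150. N24 snaps.
  N24 sheds 160 kN to N17: 160 each.
    N17: 130+160 = 290 > 150
Round 2 — N17 snaps.
  N17 sheds 290 kN to N12, N6: 145 each.
    N12: 110+145 = 255 > 130
    N6: 50+145 = 195 > 120
Round 3 — N12, N6 snap.
  N12 sheds 255 kN: no online neighbours, lost.
  N6 sheds 195 kN: no online neighbours, lost.
No further breaks.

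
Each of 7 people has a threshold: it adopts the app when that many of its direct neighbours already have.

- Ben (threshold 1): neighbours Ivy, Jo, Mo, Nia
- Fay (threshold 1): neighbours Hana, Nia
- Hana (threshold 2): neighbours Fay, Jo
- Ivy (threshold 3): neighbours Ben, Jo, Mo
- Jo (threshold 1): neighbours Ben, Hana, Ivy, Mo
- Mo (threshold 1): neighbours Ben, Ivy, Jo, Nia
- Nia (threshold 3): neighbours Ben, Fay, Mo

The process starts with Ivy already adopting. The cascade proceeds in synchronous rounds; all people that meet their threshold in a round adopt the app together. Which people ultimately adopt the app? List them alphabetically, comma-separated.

Round 1 — Ivy adopts the app (initial).
Round 2 — checking thresholds:
  Ben: 1 of 4 neighbours ≥ 1, adopts the app.
  Jo: 1 of 4 neighbours ≥ 1, adopts the app.
  Mo: 1 of 4 neighbours ≥ 1, adopts the app.
Round 3 — no new adoptions; cascade stops.

Ben, Ivy, Jo, Mo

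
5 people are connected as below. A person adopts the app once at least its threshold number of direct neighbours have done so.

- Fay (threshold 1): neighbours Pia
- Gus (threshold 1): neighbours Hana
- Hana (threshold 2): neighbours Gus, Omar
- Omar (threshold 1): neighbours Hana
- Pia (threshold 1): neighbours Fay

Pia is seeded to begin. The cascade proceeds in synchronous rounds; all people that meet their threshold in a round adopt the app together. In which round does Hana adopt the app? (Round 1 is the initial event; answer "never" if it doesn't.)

never

Round 1 — Pia adopts the app (initial).
Round 2 — checking thresholds:
  Fay: 1 of 1 neighbours ≥ 1, adopts the app.
Round 3 — no new adoptions; cascade stops.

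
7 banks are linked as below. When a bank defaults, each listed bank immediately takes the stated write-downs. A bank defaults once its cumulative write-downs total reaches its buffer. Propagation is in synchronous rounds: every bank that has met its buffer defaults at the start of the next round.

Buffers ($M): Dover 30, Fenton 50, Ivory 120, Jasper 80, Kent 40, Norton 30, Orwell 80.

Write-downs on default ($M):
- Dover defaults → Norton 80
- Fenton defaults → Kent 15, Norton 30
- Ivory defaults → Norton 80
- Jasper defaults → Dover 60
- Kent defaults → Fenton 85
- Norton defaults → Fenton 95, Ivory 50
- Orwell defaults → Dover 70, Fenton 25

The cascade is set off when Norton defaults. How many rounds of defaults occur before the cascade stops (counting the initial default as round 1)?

2

Round 1 — Norton defaults (initial).
  Fenton: +95 → 95 ≥ 50
  Ivory: +50 → 50 < 120
Round 2 — Fenton defaults.
  Kent: +15 → 15 < 40
No further defaults.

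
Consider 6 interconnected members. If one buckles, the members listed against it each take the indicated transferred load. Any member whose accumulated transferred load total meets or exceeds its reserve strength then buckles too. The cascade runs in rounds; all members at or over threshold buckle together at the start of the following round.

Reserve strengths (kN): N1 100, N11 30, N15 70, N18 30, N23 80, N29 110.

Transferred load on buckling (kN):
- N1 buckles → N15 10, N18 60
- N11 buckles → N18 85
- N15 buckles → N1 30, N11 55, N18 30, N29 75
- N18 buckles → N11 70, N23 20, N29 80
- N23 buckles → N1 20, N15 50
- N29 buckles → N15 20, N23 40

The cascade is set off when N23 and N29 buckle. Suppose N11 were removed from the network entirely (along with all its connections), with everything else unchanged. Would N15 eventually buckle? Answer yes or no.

With N11 removed:
Round 1 — N23, N29 buckle (initial).
  N1: +20 → 20 < 100
  N15: +50+20 → 70 ≥ 70
Round 2 — N15 buckles.
  N1: +30 → 50 < 100
  N18: +30 → 30 ≥ 30
Round 3 — N18 buckles.
No further bucklings.

yes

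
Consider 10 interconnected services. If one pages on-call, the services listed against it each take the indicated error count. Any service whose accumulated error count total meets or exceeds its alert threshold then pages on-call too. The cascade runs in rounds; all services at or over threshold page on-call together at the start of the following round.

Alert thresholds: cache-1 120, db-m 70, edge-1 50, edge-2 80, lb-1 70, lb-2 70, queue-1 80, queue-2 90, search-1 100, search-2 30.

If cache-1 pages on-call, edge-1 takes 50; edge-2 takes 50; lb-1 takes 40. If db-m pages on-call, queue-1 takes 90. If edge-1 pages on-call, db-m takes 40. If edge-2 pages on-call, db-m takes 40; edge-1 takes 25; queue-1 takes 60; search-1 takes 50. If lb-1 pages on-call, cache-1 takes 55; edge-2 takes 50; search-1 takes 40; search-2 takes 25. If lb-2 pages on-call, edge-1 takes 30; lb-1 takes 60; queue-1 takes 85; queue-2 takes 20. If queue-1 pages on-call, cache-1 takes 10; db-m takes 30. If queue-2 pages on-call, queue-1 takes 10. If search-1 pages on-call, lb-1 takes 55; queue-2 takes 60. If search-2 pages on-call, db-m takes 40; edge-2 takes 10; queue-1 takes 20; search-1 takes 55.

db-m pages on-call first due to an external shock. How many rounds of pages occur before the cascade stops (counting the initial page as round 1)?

Round 1 — db-m pages on-call (initial).
  queue-1: +90 → 90 ≥ 80
Round 2 — queue-1 pages on-call.
  cache-1: +10 → 10 < 120
No further pages.

2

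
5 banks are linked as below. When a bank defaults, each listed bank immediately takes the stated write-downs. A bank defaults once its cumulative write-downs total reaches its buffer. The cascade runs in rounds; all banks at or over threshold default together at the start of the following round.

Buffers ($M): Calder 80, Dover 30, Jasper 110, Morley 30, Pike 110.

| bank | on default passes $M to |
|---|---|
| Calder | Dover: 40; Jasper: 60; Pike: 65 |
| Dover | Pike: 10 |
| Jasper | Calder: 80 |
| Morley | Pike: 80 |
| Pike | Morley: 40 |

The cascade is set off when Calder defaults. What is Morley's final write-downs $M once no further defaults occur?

Round 1 — Calder defaults (initial).
  Dover: +40 → 40 ≥ 30
  Jasper: +60 → 60 < 110
  Pike: +65 → 65 < 110
Round 2 — Dover defaults.
  Pike: +10 → 75 < 110
No further defaults.

0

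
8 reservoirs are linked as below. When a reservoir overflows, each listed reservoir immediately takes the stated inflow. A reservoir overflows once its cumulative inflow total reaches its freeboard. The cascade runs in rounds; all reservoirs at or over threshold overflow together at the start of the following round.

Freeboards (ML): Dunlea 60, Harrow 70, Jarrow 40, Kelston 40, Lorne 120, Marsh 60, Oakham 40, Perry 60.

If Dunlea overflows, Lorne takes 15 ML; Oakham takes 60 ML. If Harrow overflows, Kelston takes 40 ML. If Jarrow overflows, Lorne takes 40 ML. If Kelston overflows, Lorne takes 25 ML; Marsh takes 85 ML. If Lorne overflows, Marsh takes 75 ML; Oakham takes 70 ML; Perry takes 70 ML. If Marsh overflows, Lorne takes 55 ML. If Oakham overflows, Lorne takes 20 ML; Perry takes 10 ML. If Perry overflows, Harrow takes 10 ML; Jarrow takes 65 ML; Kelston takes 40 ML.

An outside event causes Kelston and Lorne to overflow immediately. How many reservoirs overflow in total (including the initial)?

Round 1 — Kelston, Lorne overflow (initial).
  Marsh: +85+75 → 160 ≥ 60
  Oakham: +70 → 70 ≥ 40
  Perry: +70 → 70 ≥ 60
Round 2 — Marsh, Oakham, Perry overflow.
  Harrow: +10 → 10 < 70
  Jarrow: +65 → 65 ≥ 40
Round 3 — Jarrow overflows.
No further overflows.

6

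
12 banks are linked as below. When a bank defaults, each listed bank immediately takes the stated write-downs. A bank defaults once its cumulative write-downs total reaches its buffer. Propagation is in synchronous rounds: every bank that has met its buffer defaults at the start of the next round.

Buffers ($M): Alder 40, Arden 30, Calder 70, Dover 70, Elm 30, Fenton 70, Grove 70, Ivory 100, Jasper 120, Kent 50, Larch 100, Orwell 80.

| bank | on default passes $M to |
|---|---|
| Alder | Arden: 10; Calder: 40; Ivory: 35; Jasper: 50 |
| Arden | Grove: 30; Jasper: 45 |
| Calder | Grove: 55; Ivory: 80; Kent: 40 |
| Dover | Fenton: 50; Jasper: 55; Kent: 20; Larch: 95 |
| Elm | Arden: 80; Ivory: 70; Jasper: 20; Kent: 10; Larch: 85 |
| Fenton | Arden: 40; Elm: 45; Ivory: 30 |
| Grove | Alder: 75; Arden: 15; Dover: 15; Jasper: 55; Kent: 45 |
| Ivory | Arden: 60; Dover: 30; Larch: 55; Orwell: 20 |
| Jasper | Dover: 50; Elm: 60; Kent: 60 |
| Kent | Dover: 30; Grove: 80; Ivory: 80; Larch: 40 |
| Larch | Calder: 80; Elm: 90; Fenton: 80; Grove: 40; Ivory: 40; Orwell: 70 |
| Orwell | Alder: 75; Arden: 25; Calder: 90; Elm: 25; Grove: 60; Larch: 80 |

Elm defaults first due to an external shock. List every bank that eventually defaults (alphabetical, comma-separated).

Arden, Elm

Round 1 — Elm defaults (initial).
  Arden: +80 → 80 ≥ 30
  Ivory: +70 → 70 < 100
  Jasper: +20 → 20 < 120
  Kent: +10 → 10 < 50
  Larch: +85 → 85 < 100
Round 2 — Arden defaults.
  Grove: +30 → 30 < 70
  Jasper: +45 → 65 < 120
No further defaults.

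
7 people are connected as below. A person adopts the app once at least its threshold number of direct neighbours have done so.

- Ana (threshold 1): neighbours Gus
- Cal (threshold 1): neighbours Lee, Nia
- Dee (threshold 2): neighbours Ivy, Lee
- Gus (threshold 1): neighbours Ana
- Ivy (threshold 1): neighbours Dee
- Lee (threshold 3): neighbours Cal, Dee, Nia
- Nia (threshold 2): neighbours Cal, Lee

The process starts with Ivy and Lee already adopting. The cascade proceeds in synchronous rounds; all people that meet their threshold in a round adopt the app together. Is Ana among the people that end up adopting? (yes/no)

no

Round 1 — Ivy, Lee adopt the app (initial).
Round 2 — checking thresholds:
  Cal: 1 of 2 neighbours ≥ 1, adopts the app.
  Dee: 2 of 2 neighbours ≥ 2, adopts the app.
  Nia: 1 of 2 neighbours < 2, below threshold.
Round 3 — checking thresholds:
  Nia: 2 of 2 neighbours ≥ 2, adopts the app.
Round 4 — no new adoptions; cascade stops.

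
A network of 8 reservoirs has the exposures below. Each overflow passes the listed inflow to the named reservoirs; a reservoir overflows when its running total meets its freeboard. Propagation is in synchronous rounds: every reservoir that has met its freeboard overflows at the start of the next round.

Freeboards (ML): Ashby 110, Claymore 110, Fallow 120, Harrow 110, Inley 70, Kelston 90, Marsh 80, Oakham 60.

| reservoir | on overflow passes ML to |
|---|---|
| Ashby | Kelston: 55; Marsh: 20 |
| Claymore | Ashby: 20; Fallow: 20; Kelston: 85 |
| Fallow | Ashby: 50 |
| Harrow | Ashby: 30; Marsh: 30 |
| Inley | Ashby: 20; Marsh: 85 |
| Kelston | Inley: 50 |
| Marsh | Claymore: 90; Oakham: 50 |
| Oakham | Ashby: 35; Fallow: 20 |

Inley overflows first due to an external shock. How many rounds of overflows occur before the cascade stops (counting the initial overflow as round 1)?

Round 1 — Inley overflows (initial).
  Ashby: +20 → 20 < 110
  Marsh: +85 → 85 ≥ 80
Round 2 — Marsh overflows.
  Claymore: +90 → 90 < 110
  Oakham: +50 → 50 < 60
No further overflows.

2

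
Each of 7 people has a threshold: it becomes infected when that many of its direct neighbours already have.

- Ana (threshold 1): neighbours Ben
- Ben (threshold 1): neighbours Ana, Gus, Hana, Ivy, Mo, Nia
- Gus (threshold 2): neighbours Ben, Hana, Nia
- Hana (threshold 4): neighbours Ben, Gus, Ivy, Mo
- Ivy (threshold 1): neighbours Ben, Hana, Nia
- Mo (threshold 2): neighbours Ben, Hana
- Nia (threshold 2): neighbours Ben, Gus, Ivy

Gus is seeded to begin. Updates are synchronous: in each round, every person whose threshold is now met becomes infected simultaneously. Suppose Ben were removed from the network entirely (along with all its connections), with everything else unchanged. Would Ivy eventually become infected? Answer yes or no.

With Ben removed:
Round 1 — Gus becomes infected (initial).
Round 2 — no new infections; cascade stops.

no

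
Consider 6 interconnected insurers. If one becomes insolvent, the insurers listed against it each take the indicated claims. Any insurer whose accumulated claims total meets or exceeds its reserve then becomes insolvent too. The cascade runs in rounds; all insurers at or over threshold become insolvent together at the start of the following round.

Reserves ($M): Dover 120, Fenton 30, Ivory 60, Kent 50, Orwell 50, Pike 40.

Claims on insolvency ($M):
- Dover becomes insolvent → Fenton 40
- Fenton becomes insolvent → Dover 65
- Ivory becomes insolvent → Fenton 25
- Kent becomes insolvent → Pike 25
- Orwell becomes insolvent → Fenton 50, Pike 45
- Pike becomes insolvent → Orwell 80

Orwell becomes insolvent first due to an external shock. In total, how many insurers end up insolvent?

3

Round 1 — Orwell becomes insolvent (initial).
  Fenton: +50 → 50 ≥ 30
  Pike: +45 → 45 ≥ 40
Round 2 — Fenton, Pike become insolvent.
  Dover: +65 → 65 < 120
No further insolvencies.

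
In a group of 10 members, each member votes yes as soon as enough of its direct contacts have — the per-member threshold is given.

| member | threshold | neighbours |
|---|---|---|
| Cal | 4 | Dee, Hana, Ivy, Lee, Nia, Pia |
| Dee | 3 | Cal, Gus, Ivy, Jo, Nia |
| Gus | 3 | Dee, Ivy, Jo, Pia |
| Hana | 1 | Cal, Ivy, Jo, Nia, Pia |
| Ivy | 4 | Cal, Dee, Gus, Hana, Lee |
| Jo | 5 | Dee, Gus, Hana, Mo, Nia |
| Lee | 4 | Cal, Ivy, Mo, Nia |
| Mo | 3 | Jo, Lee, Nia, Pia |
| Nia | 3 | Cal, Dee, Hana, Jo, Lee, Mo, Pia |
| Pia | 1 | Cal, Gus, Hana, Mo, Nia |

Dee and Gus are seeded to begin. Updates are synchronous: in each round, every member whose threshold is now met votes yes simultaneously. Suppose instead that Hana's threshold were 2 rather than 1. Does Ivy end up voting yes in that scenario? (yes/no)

With Hana's threshold at 2:
Round 1 — Dee, Gus vote yes (initial).
Round 2 — checking thresholds:
  Cal: 1 of 6 neighbours < 4, not yet.
  Ivy: 2 of 5 neighbours < 4, not yet.
  Jo: 2 of 5 neighbours < 5, not yet.
  Nia: 1 of 7 neighbours < 3, not yet.
  Pia: 1 of 5 neighbours ≥ 1, votes yes.
Round 3 — no new yes votes; cascade stops.

no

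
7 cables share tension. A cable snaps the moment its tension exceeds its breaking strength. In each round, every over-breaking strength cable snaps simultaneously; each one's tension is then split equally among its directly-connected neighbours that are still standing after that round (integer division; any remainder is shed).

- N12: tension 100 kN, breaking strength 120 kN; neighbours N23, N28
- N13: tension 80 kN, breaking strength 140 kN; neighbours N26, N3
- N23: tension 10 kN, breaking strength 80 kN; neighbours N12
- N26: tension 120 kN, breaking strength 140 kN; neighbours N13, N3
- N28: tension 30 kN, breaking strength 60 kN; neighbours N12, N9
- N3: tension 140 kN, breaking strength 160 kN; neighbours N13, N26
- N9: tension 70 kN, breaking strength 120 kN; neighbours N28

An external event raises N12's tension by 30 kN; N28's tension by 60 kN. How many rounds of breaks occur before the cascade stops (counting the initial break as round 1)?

2

Round 1 — N12 at 130 > 120; N28 at 90 > 60. N12, N28 snap.
  N12 sheds 130 kN to N23: 130 each.
    N23: 10+130 = 140 > 80
  N28 sheds 90 kN to N9: 90 each.
    N9: 70+90 = 160 > 120
Round 2 — N23, N9 snap.
  N23 sheds 140 kN: no online neighbours, lost.
  N9 sheds 160 kN: no online neighbours, lost.
No further breaks.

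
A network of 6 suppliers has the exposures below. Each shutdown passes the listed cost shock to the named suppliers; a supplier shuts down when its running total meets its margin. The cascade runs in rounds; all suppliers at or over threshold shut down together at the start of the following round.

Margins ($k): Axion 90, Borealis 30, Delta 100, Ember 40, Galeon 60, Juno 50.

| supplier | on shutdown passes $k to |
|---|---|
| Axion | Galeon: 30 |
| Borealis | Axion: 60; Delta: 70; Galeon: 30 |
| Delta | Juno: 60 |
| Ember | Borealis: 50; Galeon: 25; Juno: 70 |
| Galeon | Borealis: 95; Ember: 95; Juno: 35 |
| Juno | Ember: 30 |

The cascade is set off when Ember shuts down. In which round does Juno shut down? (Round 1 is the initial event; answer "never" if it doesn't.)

Round 1 — Ember shuts down (initial).
  Borealis: +50 → 50 ≥ 30
  Galeon: +25 → 25 < 60
  Juno: +70 → 70 ≥ 50
Round 2 — Borealis, Juno shut down.
  Axion: +60 → 60 < 90
  Delta: +70 → 70 < 100
  Galeon: +30 → 55 < 60
No further shutdowns.

2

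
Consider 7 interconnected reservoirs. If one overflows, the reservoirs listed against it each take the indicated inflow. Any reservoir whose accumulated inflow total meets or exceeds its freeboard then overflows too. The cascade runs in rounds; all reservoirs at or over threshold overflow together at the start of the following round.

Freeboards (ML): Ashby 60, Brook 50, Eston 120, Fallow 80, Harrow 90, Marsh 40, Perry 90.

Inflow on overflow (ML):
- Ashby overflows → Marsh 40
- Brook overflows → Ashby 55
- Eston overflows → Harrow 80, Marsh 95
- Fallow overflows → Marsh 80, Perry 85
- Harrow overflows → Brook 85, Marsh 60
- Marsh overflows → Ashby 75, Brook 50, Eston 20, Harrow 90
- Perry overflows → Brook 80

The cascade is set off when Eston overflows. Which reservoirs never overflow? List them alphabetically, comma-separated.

Fallow, Perry

Round 1 — Eston overflows (initial).
  Harrow: +80 → 80 < 90
  Marsh: +95 → 95 ≥ 40
Round 2 — Marsh overflows.
  Ashby: +75 → 75 ≥ 60
  Brook: +50 → 50 ≥ 50
  Harrow: +90 → 170 ≥ 90
Round 3 — Ashby, Brook, Harrow overflow.
No further overflows.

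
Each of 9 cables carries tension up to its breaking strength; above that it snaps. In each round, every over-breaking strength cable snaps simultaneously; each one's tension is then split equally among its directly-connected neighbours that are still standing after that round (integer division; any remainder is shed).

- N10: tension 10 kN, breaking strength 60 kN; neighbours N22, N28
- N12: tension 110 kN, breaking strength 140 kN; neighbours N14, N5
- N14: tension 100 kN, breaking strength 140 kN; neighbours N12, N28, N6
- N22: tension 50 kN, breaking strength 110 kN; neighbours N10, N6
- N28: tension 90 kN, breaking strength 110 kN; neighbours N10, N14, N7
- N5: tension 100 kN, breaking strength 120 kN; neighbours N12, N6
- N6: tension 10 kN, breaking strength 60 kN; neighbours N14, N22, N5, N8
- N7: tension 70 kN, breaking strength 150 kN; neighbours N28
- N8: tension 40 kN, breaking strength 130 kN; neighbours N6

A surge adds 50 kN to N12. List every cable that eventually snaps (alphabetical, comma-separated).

Round 1 — N12 at 160 > 140. N12 snaps.
  N12 sheds 160 kN to N14, N5: 80 each.
    N14: 100+80 = 180 > 140
    N5: 100+80 = 180 > 120
Round 2 — N14, N5 snap.
  N14 sheds 180 kN to N28, N6: 90 each.
    N28: 90+90 = 180 > 110
    N6: 10+90 = 100 > 60
  N5 sheds 180 kN to N6: 180 each.
    N6: 100+180 = 280 > 60
Round 3 — N28, N6 snap.
  N28 sheds 180 kN to N10, N7: 90 each.
    N10: 10+90 = 100 > 60
    N7: 70+90 = 160 > 150
  N6 sheds 280 kN to N22, N8: 140 each.
    N22: 50+140 = 190 > 110
    N8: 40+140 = 180 > 130
Round 4 — N10, N22, N7, N8 snap.
  N10 sheds 100 kN: no online neighbours, lost.
  N22 sheds 190 kN: no online neighbours, lost.
  N7 sheds 160 kN: no online neighbours, lost.
  N8 sheds 180 kN: no online neighbours, lost.
No further breaks.

N10, N12, N14, N22, N28, N5, N6, N7, N8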